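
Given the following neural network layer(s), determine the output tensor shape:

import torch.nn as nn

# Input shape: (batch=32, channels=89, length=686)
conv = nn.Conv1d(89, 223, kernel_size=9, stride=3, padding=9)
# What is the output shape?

Input shape: (32, 89, 686)
Output shape: (32, 223, 232)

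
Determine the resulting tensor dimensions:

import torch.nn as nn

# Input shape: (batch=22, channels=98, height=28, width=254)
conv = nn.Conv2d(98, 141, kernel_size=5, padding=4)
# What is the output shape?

Input shape: (22, 98, 28, 254)
Output shape: (22, 141, 32, 258)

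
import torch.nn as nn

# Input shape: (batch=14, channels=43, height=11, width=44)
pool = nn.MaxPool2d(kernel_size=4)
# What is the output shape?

Input shape: (14, 43, 11, 44)
Output shape: (14, 43, 2, 11)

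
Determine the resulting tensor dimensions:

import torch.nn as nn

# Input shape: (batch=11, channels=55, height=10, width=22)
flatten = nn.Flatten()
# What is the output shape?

Input shape: (11, 55, 10, 22)
Output shape: (11, 12100)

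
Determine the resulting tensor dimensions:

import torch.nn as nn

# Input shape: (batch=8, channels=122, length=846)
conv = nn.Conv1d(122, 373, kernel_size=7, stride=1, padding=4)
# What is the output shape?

Input shape: (8, 122, 846)
Output shape: (8, 373, 848)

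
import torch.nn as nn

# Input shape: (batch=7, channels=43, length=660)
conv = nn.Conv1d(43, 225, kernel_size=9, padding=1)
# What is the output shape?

Input shape: (7, 43, 660)
Output shape: (7, 225, 654)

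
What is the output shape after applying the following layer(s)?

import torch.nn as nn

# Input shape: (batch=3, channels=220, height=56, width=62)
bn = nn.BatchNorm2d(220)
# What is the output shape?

Input shape: (3, 220, 56, 62)
Output shape: (3, 220, 56, 62)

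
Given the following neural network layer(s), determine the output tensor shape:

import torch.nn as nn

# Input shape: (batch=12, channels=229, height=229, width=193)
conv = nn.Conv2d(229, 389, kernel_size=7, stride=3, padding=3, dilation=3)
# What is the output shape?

Input shape: (12, 229, 229, 193)
Output shape: (12, 389, 73, 61)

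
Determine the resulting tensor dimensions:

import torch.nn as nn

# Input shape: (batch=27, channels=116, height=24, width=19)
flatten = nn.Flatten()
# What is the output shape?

Input shape: (27, 116, 24, 19)
Output shape: (27, 52896)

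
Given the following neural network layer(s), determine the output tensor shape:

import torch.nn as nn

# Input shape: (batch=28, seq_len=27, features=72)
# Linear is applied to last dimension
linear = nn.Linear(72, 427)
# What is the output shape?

Input shape: (28, 27, 72)
Output shape: (28, 27, 427)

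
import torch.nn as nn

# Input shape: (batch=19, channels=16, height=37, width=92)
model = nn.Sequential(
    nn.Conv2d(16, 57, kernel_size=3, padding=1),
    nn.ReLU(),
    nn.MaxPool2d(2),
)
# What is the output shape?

Input shape: (19, 16, 37, 92)
  -> after Conv2d: (19, 57, 37, 92)
  -> after ReLU: (19, 57, 37, 92)
Output shape: (19, 57, 18, 46)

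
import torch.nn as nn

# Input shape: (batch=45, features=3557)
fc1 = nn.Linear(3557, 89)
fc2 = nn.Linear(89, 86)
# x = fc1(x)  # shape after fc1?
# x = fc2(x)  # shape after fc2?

Input shape: (45, 3557)
  -> after fc1: (45, 89)
Output shape: (45, 86)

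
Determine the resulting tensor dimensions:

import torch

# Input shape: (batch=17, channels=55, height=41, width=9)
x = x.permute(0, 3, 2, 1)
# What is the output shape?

Input shape: (17, 55, 41, 9)
Output shape: (17, 9, 41, 55)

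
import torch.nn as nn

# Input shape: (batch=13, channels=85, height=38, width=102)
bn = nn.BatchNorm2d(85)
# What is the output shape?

Input shape: (13, 85, 38, 102)
Output shape: (13, 85, 38, 102)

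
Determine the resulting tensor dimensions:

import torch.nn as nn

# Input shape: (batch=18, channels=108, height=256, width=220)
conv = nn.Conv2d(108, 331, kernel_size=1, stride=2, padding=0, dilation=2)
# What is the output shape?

Input shape: (18, 108, 256, 220)
Output shape: (18, 331, 128, 110)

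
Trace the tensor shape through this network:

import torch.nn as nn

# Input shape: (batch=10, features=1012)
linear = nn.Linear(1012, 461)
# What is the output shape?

Input shape: (10, 1012)
Output shape: (10, 461)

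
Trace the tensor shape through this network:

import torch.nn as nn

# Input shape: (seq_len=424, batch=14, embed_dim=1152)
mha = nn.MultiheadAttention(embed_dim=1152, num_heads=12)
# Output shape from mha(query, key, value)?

Input shape: (424, 14, 1152)
Output shape: (424, 14, 1152)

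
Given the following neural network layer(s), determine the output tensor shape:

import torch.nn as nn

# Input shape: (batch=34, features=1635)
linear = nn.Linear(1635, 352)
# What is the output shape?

Input shape: (34, 1635)
Output shape: (34, 352)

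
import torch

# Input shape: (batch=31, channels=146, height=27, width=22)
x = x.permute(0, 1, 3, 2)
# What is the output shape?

Input shape: (31, 146, 27, 22)
Output shape: (31, 146, 22, 27)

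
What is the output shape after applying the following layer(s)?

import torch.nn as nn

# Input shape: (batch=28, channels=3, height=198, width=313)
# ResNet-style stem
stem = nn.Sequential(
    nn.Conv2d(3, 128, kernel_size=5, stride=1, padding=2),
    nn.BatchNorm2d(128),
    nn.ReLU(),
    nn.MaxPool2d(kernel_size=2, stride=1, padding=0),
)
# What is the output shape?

Input shape: (28, 3, 198, 313)
  -> after Conv2d 5x5 stride=1: (28, 128, 198, 313)
Output shape: (28, 128, 197, 312)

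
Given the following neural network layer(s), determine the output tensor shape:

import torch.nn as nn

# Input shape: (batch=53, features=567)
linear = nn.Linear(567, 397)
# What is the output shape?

Input shape: (53, 567)
Output shape: (53, 397)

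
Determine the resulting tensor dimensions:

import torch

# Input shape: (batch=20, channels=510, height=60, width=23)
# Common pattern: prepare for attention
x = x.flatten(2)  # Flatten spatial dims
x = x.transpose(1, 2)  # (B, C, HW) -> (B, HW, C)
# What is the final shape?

Input shape: (20, 510, 60, 23)
  -> after flatten(2): (20, 510, 1380)
Output shape: (20, 1380, 510)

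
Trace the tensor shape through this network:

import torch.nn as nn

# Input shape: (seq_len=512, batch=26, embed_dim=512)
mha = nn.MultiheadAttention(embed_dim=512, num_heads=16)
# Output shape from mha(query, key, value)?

Input shape: (512, 26, 512)
Output shape: (512, 26, 512)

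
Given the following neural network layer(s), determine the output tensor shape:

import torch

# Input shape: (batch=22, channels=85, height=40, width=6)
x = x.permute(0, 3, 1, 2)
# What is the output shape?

Input shape: (22, 85, 40, 6)
Output shape: (22, 6, 85, 40)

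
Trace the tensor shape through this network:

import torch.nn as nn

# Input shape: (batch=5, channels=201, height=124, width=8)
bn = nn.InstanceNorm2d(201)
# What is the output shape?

Input shape: (5, 201, 124, 8)
Output shape: (5, 201, 124, 8)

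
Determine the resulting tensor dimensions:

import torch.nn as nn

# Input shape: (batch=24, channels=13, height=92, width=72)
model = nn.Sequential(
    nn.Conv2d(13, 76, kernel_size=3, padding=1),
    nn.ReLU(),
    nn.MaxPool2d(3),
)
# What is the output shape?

Input shape: (24, 13, 92, 72)
  -> after Conv2d: (24, 76, 92, 72)
  -> after ReLU: (24, 76, 92, 72)
Output shape: (24, 76, 30, 24)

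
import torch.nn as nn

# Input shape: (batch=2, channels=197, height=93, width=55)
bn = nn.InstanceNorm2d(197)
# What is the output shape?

Input shape: (2, 197, 93, 55)
Output shape: (2, 197, 93, 55)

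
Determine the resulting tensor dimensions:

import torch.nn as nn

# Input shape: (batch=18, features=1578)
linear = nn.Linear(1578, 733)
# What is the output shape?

Input shape: (18, 1578)
Output shape: (18, 733)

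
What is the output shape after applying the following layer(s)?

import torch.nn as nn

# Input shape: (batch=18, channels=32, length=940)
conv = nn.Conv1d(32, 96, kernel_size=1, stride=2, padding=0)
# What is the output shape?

Input shape: (18, 32, 940)
Output shape: (18, 96, 470)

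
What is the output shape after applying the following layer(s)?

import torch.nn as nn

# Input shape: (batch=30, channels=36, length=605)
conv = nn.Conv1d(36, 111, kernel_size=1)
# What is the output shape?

Input shape: (30, 36, 605)
Output shape: (30, 111, 605)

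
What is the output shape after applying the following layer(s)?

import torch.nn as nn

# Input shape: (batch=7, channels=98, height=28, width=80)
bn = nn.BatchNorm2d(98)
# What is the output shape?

Input shape: (7, 98, 28, 80)
Output shape: (7, 98, 28, 80)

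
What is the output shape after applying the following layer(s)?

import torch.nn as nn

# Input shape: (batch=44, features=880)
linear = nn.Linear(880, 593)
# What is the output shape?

Input shape: (44, 880)
Output shape: (44, 593)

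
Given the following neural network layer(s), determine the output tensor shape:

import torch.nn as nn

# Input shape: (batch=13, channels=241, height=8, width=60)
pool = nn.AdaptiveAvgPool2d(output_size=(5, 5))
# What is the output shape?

Input shape: (13, 241, 8, 60)
Output shape: (13, 241, 5, 5)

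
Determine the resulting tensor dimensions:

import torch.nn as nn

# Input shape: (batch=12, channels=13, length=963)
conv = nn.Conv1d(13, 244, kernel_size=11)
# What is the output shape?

Input shape: (12, 13, 963)
Output shape: (12, 244, 953)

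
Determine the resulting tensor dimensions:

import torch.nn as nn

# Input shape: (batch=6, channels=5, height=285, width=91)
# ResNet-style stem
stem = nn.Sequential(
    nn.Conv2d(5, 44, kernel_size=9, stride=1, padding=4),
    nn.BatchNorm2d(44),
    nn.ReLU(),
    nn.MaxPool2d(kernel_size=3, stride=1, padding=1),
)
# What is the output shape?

Input shape: (6, 5, 285, 91)
  -> after Conv2d 9x9 stride=1: (6, 44, 285, 91)
Output shape: (6, 44, 285, 91)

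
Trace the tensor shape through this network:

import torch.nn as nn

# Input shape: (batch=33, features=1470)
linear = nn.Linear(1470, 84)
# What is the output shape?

Input shape: (33, 1470)
Output shape: (33, 84)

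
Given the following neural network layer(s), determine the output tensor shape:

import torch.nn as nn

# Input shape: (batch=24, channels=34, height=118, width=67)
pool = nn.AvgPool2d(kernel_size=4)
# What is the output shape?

Input shape: (24, 34, 118, 67)
Output shape: (24, 34, 29, 16)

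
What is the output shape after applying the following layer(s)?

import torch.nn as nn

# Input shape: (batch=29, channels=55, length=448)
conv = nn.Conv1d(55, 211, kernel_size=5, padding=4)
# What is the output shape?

Input shape: (29, 55, 448)
Output shape: (29, 211, 452)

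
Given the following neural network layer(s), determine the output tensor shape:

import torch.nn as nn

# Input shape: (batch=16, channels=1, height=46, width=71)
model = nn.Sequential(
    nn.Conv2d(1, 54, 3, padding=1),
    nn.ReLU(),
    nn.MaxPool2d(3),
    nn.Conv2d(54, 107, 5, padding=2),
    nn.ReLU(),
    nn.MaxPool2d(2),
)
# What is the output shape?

Input shape: (16, 1, 46, 71)
  -> after first Conv2d: (16, 54, 46, 71)
  -> after first MaxPool2d: (16, 54, 15, 23)
  -> after second Conv2d: (16, 107, 15, 23)
Output shape: (16, 107, 7, 11)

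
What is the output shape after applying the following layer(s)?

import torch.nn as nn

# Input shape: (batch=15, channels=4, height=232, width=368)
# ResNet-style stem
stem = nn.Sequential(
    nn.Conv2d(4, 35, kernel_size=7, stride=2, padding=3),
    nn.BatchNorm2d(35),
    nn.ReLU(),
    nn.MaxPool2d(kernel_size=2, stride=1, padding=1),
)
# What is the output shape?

Input shape: (15, 4, 232, 368)
  -> after Conv2d 7x7 stride=2: (15, 35, 116, 184)
Output shape: (15, 35, 117, 185)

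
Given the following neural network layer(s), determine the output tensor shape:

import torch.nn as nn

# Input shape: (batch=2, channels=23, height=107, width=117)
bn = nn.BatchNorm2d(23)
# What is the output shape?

Input shape: (2, 23, 107, 117)
Output shape: (2, 23, 107, 117)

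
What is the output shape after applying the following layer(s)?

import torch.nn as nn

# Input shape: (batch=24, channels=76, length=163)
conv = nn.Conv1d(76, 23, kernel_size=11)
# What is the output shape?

Input shape: (24, 76, 163)
Output shape: (24, 23, 153)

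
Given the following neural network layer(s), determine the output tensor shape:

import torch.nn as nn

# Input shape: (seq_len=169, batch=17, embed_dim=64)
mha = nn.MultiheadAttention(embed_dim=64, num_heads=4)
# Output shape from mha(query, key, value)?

Input shape: (169, 17, 64)
Output shape: (169, 17, 64)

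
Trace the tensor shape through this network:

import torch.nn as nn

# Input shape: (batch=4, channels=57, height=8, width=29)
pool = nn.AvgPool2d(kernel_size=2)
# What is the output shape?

Input shape: (4, 57, 8, 29)
Output shape: (4, 57, 4, 14)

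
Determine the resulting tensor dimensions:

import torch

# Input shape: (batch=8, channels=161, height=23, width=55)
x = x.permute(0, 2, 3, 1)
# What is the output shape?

Input shape: (8, 161, 23, 55)
Output shape: (8, 23, 55, 161)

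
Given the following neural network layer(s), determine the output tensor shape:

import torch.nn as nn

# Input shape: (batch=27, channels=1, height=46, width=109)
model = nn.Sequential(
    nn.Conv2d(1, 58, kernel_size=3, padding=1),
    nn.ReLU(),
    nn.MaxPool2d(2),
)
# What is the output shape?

Input shape: (27, 1, 46, 109)
  -> after Conv2d: (27, 58, 46, 109)
  -> after ReLU: (27, 58, 46, 109)
Output shape: (27, 58, 23, 54)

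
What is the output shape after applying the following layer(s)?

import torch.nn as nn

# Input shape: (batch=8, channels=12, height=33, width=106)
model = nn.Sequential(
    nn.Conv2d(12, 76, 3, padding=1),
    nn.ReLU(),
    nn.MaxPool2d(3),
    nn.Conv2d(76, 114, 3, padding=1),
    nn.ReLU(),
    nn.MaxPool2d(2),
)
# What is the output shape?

Input shape: (8, 12, 33, 106)
  -> after first Conv2d: (8, 76, 33, 106)
  -> after first MaxPool2d: (8, 76, 11, 35)
  -> after second Conv2d: (8, 114, 11, 35)
Output shape: (8, 114, 5, 17)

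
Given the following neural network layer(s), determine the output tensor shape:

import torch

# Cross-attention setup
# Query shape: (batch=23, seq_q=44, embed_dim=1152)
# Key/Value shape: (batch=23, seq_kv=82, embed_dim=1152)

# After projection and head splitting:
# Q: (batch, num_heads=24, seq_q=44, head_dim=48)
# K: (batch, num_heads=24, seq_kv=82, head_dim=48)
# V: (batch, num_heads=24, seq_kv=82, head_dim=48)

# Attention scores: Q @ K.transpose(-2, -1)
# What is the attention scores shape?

Input shape: (23, 44, 1152)
Output shape: (23, 24, 44, 82)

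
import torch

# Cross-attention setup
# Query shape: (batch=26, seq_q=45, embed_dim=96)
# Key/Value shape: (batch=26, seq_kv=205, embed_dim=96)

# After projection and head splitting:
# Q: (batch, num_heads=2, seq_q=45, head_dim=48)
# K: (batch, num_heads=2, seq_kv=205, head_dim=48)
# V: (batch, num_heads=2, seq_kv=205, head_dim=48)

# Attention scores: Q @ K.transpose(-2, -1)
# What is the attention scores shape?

Input shape: (26, 45, 96)
Output shape: (26, 2, 45, 205)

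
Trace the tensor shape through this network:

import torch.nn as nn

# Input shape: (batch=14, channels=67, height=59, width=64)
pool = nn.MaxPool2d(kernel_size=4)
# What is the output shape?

Input shape: (14, 67, 59, 64)
Output shape: (14, 67, 14, 16)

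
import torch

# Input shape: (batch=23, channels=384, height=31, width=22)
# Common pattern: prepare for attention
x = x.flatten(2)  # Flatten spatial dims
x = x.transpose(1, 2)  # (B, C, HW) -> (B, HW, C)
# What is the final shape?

Input shape: (23, 384, 31, 22)
  -> after flatten(2): (23, 384, 682)
Output shape: (23, 682, 384)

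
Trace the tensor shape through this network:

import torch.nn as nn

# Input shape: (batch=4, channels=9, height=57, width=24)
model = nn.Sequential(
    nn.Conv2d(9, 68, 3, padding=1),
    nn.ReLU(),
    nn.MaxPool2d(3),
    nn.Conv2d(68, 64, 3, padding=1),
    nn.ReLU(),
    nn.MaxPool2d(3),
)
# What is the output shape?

Input shape: (4, 9, 57, 24)
  -> after first Conv2d: (4, 68, 57, 24)
  -> after first MaxPool2d: (4, 68, 19, 8)
  -> after second Conv2d: (4, 64, 19, 8)
Output shape: (4, 64, 6, 2)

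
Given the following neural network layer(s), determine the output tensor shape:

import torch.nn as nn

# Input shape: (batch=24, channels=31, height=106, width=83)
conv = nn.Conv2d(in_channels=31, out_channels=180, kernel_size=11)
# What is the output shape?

Input shape: (24, 31, 106, 83)
Output shape: (24, 180, 96, 73)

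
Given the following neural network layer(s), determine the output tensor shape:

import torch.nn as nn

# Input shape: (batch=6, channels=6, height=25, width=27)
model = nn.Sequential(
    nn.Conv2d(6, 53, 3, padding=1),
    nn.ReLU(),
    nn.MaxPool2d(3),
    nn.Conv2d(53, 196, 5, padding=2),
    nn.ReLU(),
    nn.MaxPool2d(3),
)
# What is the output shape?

Input shape: (6, 6, 25, 27)
  -> after first Conv2d: (6, 53, 25, 27)
  -> after first MaxPool2d: (6, 53, 8, 9)
  -> after second Conv2d: (6, 196, 8, 9)
Output shape: (6, 196, 2, 3)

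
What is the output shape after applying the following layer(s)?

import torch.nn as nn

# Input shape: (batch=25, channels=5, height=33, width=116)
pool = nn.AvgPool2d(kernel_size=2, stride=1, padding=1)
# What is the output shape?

Input shape: (25, 5, 33, 116)
Output shape: (25, 5, 34, 117)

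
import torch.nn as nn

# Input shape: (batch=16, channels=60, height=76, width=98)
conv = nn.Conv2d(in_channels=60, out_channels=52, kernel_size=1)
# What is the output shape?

Input shape: (16, 60, 76, 98)
Output shape: (16, 52, 76, 98)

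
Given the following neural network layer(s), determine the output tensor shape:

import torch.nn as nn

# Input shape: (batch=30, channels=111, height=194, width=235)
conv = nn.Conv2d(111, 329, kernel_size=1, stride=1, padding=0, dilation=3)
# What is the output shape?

Input shape: (30, 111, 194, 235)
Output shape: (30, 329, 194, 235)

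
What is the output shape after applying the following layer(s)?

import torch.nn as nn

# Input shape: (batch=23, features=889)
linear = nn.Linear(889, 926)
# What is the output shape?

Input shape: (23, 889)
Output shape: (23, 926)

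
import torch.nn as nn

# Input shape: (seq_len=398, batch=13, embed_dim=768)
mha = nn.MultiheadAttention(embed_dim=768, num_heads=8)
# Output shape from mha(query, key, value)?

Input shape: (398, 13, 768)
Output shape: (398, 13, 768)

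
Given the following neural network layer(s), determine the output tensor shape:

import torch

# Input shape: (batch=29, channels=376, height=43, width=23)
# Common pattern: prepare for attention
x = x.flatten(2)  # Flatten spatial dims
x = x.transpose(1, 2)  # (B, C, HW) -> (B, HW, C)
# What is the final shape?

Input shape: (29, 376, 43, 23)
  -> after flatten(2): (29, 376, 989)
Output shape: (29, 989, 376)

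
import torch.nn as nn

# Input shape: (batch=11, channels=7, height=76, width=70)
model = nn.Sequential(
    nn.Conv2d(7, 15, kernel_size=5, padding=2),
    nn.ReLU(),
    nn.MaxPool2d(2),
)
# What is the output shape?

Input shape: (11, 7, 76, 70)
  -> after Conv2d: (11, 15, 76, 70)
  -> after ReLU: (11, 15, 76, 70)
Output shape: (11, 15, 38, 35)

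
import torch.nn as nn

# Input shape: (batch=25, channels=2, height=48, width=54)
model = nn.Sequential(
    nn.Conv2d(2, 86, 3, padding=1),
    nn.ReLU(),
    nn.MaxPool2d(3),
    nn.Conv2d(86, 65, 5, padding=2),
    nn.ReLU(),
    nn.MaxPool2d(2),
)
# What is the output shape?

Input shape: (25, 2, 48, 54)
  -> after first Conv2d: (25, 86, 48, 54)
  -> after first MaxPool2d: (25, 86, 16, 18)
  -> after second Conv2d: (25, 65, 16, 18)
Output shape: (25, 65, 8, 9)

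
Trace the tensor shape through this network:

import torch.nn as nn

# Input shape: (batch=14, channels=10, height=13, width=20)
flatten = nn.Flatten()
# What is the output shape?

Input shape: (14, 10, 13, 20)
Output shape: (14, 2600)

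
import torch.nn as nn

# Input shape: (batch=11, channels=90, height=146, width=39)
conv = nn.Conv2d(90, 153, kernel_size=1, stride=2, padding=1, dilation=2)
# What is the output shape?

Input shape: (11, 90, 146, 39)
Output shape: (11, 153, 74, 21)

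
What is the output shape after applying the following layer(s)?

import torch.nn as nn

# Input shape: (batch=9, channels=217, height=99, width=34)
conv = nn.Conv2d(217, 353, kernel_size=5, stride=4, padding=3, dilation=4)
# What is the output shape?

Input shape: (9, 217, 99, 34)
Output shape: (9, 353, 23, 6)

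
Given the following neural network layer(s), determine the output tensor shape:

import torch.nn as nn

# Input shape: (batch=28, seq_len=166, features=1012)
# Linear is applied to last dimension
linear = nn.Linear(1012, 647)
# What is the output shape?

Input shape: (28, 166, 1012)
Output shape: (28, 166, 647)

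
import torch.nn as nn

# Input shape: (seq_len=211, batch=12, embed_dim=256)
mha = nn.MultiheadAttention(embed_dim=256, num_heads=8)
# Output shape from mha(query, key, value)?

Input shape: (211, 12, 256)
Output shape: (211, 12, 256)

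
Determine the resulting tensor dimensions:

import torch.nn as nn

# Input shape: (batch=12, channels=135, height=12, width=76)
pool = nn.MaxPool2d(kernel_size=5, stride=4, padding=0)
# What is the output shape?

Input shape: (12, 135, 12, 76)
Output shape: (12, 135, 2, 18)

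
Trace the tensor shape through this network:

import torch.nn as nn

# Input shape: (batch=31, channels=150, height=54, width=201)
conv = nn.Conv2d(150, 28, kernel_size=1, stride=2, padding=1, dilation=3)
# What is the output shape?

Input shape: (31, 150, 54, 201)
Output shape: (31, 28, 28, 102)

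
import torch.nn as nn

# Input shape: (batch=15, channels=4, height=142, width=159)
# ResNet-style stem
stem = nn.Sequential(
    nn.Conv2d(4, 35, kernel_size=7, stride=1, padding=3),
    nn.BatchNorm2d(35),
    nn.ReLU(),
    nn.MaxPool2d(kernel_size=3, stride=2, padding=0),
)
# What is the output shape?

Input shape: (15, 4, 142, 159)
  -> after Conv2d 7x7 stride=1: (15, 35, 142, 159)
Output shape: (15, 35, 70, 79)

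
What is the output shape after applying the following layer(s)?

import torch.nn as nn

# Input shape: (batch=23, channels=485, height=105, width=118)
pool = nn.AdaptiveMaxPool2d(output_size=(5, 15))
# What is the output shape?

Input shape: (23, 485, 105, 118)
Output shape: (23, 485, 5, 15)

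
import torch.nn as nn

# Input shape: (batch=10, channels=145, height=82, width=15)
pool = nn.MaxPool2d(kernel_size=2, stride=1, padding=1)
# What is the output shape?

Input shape: (10, 145, 82, 15)
Output shape: (10, 145, 83, 16)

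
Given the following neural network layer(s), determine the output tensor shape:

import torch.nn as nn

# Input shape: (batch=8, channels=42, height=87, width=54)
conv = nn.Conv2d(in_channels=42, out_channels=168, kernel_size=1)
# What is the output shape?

Input shape: (8, 42, 87, 54)
Output shape: (8, 168, 87, 54)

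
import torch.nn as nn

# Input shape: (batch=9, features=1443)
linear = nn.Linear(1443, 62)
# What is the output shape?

Input shape: (9, 1443)
Output shape: (9, 62)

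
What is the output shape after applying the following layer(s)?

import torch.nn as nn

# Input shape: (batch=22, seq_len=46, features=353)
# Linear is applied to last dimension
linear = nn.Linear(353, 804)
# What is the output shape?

Input shape: (22, 46, 353)
Output shape: (22, 46, 804)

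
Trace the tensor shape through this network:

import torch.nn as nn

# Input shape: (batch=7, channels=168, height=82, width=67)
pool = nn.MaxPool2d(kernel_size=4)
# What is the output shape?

Input shape: (7, 168, 82, 67)
Output shape: (7, 168, 20, 16)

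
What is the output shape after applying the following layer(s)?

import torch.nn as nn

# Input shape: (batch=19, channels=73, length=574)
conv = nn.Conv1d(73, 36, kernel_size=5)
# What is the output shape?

Input shape: (19, 73, 574)
Output shape: (19, 36, 570)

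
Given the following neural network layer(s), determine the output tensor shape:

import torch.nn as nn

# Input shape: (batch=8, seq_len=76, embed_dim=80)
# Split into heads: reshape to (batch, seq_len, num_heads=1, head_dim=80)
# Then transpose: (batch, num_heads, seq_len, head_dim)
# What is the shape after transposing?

Input shape: (8, 76, 80)
  -> after reshape: (8, 76, 1, 80)
Output shape: (8, 1, 76, 80)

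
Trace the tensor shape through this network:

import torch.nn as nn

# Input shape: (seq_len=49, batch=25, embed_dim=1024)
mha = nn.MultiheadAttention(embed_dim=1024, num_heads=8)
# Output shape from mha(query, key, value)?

Input shape: (49, 25, 1024)
Output shape: (49, 25, 1024)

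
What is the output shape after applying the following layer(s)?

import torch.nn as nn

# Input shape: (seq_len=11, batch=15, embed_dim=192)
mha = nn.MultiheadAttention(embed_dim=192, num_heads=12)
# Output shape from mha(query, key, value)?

Input shape: (11, 15, 192)
Output shape: (11, 15, 192)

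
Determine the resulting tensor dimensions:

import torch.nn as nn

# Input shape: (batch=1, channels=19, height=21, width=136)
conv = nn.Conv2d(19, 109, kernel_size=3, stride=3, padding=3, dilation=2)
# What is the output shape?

Input shape: (1, 19, 21, 136)
Output shape: (1, 109, 8, 46)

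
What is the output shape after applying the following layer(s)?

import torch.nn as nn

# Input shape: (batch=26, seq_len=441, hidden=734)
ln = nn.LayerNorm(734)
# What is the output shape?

Input shape: (26, 441, 734)
Output shape: (26, 441, 734)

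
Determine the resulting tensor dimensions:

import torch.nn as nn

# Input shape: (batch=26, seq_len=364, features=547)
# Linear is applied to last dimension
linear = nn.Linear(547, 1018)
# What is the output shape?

Input shape: (26, 364, 547)
Output shape: (26, 364, 1018)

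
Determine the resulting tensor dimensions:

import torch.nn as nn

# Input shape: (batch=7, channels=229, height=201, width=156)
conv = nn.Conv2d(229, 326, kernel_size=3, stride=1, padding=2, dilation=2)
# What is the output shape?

Input shape: (7, 229, 201, 156)
Output shape: (7, 326, 201, 156)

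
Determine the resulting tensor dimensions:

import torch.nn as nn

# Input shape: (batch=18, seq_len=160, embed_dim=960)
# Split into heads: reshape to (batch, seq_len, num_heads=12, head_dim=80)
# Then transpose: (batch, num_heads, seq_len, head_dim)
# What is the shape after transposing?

Input shape: (18, 160, 960)
  -> after reshape: (18, 160, 12, 80)
Output shape: (18, 12, 160, 80)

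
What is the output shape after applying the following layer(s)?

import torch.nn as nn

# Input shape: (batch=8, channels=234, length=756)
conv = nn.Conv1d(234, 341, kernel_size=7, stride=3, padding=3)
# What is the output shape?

Input shape: (8, 234, 756)
Output shape: (8, 341, 252)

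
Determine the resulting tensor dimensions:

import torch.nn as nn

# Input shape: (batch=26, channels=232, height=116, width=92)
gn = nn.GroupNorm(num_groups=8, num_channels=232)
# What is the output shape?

Input shape: (26, 232, 116, 92)
Output shape: (26, 232, 116, 92)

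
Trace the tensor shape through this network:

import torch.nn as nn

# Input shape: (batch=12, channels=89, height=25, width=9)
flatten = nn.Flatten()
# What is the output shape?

Input shape: (12, 89, 25, 9)
Output shape: (12, 20025)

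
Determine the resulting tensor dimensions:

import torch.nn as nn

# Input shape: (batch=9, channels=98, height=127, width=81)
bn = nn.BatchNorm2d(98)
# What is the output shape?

Input shape: (9, 98, 127, 81)
Output shape: (9, 98, 127, 81)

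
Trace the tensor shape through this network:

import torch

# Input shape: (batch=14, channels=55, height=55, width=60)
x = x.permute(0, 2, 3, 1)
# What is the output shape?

Input shape: (14, 55, 55, 60)
Output shape: (14, 55, 60, 55)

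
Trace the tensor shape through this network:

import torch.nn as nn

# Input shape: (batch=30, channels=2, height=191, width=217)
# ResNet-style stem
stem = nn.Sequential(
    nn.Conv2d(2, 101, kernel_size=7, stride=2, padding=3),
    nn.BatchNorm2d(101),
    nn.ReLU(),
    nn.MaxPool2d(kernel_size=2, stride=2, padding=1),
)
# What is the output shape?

Input shape: (30, 2, 191, 217)
  -> after Conv2d 7x7 stride=2: (30, 101, 96, 109)
Output shape: (30, 101, 49, 55)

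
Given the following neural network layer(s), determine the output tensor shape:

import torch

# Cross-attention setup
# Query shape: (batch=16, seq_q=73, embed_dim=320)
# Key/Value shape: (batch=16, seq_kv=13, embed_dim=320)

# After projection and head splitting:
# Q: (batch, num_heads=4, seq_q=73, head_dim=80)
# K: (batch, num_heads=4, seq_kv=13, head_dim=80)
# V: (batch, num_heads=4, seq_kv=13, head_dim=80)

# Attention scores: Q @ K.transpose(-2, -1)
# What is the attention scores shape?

Input shape: (16, 73, 320)
Output shape: (16, 4, 73, 13)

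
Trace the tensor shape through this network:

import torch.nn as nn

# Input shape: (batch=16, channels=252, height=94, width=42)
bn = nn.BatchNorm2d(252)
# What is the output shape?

Input shape: (16, 252, 94, 42)
Output shape: (16, 252, 94, 42)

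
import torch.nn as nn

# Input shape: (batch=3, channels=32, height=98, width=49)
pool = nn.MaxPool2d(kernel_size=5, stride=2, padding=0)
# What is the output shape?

Input shape: (3, 32, 98, 49)
Output shape: (3, 32, 47, 23)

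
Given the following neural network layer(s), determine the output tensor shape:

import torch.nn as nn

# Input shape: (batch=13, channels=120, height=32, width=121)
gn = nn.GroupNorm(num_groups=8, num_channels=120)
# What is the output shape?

Input shape: (13, 120, 32, 121)
Output shape: (13, 120, 32, 121)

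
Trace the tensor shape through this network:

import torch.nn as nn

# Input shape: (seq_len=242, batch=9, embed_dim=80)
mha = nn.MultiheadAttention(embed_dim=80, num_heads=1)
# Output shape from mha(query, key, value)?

Input shape: (242, 9, 80)
Output shape: (242, 9, 80)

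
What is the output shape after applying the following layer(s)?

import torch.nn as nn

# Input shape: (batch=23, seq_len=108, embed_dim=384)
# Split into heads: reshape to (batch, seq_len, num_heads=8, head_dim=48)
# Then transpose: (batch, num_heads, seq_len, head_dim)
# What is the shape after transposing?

Input shape: (23, 108, 384)
  -> after reshape: (23, 108, 8, 48)
Output shape: (23, 8, 108, 48)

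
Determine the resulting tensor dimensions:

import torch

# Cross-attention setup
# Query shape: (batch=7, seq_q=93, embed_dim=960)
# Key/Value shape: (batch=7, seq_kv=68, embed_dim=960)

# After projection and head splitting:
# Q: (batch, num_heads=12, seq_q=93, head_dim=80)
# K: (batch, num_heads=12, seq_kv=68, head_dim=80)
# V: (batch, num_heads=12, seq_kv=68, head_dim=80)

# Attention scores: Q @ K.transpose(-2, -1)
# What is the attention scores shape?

Input shape: (7, 93, 960)
Output shape: (7, 12, 93, 68)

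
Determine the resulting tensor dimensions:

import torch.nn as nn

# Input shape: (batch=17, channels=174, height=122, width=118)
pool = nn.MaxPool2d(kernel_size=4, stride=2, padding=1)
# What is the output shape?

Input shape: (17, 174, 122, 118)
Output shape: (17, 174, 61, 59)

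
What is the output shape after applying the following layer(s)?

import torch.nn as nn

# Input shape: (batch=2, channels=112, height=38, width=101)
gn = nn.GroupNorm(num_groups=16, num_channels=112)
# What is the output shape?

Input shape: (2, 112, 38, 101)
Output shape: (2, 112, 38, 101)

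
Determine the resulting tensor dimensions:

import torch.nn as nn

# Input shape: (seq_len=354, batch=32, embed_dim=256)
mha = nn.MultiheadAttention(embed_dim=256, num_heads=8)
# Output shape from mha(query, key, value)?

Input shape: (354, 32, 256)
Output shape: (354, 32, 256)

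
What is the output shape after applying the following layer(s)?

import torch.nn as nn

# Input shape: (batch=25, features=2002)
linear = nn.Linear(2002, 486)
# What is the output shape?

Input shape: (25, 2002)
Output shape: (25, 486)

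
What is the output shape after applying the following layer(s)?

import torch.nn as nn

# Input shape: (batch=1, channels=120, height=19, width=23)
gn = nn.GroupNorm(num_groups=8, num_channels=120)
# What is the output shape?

Input shape: (1, 120, 19, 23)
Output shape: (1, 120, 19, 23)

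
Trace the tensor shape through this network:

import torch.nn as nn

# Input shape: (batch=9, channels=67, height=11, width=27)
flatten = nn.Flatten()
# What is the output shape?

Input shape: (9, 67, 11, 27)
Output shape: (9, 19899)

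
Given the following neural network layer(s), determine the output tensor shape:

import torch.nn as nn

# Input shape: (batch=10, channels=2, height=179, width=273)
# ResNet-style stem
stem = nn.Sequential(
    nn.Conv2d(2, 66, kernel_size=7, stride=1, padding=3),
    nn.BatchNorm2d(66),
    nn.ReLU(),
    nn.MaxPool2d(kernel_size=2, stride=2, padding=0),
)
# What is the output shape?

Input shape: (10, 2, 179, 273)
  -> after Conv2d 7x7 stride=1: (10, 66, 179, 273)
Output shape: (10, 66, 89, 136)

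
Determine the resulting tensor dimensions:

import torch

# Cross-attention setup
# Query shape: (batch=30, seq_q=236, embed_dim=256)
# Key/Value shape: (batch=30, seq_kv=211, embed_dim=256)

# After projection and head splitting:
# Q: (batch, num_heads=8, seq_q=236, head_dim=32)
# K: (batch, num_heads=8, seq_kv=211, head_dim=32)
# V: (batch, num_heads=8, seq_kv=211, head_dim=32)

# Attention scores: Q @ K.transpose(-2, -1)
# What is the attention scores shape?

Input shape: (30, 236, 256)
Output shape: (30, 8, 236, 211)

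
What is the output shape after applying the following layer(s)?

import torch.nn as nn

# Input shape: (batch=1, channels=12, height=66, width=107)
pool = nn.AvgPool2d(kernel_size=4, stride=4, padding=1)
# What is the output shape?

Input shape: (1, 12, 66, 107)
Output shape: (1, 12, 17, 27)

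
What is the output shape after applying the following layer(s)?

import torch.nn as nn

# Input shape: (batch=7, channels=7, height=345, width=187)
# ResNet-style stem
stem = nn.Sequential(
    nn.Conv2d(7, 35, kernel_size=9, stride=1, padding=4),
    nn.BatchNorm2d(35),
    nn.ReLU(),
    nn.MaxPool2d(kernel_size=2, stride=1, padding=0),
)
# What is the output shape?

Input shape: (7, 7, 345, 187)
  -> after Conv2d 9x9 stride=1: (7, 35, 345, 187)
Output shape: (7, 35, 344, 186)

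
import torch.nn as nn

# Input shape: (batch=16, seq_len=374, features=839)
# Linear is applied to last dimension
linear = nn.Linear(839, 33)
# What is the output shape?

Input shape: (16, 374, 839)
Output shape: (16, 374, 33)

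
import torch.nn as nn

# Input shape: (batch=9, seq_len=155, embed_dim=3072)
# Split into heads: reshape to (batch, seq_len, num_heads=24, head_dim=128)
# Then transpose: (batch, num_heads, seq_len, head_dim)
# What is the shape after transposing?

Input shape: (9, 155, 3072)
  -> after reshape: (9, 155, 24, 128)
Output shape: (9, 24, 155, 128)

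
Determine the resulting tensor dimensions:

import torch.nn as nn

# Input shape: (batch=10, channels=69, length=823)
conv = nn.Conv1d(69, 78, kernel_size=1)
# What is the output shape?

Input shape: (10, 69, 823)
Output shape: (10, 78, 823)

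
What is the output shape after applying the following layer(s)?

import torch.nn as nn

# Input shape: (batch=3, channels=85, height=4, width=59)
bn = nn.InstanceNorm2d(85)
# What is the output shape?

Input shape: (3, 85, 4, 59)
Output shape: (3, 85, 4, 59)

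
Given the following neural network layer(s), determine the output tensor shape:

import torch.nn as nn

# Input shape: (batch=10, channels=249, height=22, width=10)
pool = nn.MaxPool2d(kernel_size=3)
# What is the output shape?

Input shape: (10, 249, 22, 10)
Output shape: (10, 249, 7, 3)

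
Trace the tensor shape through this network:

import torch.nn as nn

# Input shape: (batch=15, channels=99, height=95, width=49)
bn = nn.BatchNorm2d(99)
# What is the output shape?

Input shape: (15, 99, 95, 49)
Output shape: (15, 99, 95, 49)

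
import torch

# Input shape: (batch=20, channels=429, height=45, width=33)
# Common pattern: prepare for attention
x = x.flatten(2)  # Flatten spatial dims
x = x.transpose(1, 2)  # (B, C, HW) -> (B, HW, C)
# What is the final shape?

Input shape: (20, 429, 45, 33)
  -> after flatten(2): (20, 429, 1485)
Output shape: (20, 1485, 429)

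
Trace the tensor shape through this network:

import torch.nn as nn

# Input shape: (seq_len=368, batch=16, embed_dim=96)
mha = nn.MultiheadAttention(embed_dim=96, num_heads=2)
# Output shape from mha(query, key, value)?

Input shape: (368, 16, 96)
Output shape: (368, 16, 96)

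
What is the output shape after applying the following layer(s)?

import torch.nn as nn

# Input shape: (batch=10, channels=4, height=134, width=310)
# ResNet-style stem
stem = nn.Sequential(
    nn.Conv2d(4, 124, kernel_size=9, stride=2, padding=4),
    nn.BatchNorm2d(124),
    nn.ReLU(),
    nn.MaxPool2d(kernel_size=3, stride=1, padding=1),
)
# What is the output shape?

Input shape: (10, 4, 134, 310)
  -> after Conv2d 9x9 stride=2: (10, 124, 67, 155)
Output shape: (10, 124, 67, 155)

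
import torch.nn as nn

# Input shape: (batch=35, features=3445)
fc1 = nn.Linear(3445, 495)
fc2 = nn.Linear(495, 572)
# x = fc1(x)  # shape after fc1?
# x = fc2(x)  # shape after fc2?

Input shape: (35, 3445)
  -> after fc1: (35, 495)
Output shape: (35, 572)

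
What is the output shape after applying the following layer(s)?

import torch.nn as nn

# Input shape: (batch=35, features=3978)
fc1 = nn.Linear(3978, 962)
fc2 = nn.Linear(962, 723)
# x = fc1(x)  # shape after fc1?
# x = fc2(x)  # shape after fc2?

Input shape: (35, 3978)
  -> after fc1: (35, 962)
Output shape: (35, 723)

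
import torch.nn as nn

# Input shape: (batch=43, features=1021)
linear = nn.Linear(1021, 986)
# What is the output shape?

Input shape: (43, 1021)
Output shape: (43, 986)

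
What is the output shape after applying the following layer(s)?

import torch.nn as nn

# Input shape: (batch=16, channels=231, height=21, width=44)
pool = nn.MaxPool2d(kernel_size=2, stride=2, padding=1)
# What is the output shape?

Input shape: (16, 231, 21, 44)
Output shape: (16, 231, 11, 23)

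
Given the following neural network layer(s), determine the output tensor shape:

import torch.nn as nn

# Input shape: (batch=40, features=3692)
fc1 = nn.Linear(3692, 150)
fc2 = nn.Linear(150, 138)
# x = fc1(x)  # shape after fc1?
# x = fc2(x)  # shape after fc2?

Input shape: (40, 3692)
  -> after fc1: (40, 150)
Output shape: (40, 138)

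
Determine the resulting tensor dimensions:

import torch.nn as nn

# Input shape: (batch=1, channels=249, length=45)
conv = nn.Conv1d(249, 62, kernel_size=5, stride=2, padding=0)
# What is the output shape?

Input shape: (1, 249, 45)
Output shape: (1, 62, 21)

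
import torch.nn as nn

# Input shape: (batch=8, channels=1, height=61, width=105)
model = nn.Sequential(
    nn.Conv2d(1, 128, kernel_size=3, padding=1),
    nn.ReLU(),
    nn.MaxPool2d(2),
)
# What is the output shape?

Input shape: (8, 1, 61, 105)
  -> after Conv2d: (8, 128, 61, 105)
  -> after ReLU: (8, 128, 61, 105)
Output shape: (8, 128, 30, 52)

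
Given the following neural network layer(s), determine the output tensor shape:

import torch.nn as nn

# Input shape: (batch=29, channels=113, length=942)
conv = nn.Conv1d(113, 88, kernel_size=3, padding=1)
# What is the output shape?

Input shape: (29, 113, 942)
Output shape: (29, 88, 942)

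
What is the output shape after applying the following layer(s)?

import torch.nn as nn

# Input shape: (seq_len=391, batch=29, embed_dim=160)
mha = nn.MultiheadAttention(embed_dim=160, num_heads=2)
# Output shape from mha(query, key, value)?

Input shape: (391, 29, 160)
Output shape: (391, 29, 160)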